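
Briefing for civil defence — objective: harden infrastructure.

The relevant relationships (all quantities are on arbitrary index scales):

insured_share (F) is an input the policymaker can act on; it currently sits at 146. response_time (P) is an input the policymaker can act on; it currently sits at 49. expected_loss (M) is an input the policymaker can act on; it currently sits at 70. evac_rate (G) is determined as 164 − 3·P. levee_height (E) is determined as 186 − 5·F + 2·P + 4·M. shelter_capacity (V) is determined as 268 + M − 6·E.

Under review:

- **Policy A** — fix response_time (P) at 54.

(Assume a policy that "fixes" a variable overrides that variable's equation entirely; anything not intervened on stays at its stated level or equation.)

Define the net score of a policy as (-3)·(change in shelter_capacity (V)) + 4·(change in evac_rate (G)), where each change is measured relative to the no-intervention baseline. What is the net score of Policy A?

Baseline:
  F = 146
  P = 49
  M = 70
  G = 164 − 3·49 = 17
  E = 186 − 5·146 + 2·49 + 4·70 = -166
  V = 268 + 70 − 6·(-166) = 1334
Policy A (P := 54):
  F = 146
  P = 54
  M = 70
  G = 164 − 3·54 = 2
  E = 186 − 5·146 + 2·54 + 4·70 = -156
  V = 268 + 70 − 6·(-156) = 1274
ΔV = 1274 − 1334 = -60; ΔG = 2 − 17 = -15
Score = (-3)·(-60) + 4·(-15) = 120

120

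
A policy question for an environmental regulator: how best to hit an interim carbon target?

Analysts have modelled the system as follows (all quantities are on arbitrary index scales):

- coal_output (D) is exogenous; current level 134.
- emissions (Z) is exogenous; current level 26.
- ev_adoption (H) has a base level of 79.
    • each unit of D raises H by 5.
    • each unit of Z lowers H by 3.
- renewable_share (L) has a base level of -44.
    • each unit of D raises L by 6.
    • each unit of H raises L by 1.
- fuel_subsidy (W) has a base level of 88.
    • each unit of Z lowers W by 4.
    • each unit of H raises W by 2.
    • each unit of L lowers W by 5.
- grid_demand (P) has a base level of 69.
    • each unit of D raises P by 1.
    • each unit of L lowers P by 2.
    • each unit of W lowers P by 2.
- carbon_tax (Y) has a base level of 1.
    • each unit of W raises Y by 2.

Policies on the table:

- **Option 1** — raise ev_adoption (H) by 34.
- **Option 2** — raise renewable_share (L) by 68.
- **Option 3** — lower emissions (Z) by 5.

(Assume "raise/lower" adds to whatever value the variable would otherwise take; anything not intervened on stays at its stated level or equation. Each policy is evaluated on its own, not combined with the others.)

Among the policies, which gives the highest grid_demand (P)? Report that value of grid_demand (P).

9543

Option 1 (H + 34):
  D = 134
  Z = 26
  H = 79 + 5·134 − 3·26 (+34 from intervention) = 705
  L = -44 + 6·134 + 705 = 1465
  W = 88 − 4·26 + 2·705 − 5·1465 = -5931
  P = 69 + 134 − 2·1465 − 2·(-5931) = 9135
Option 2 (L + 68):
  D = 134
  Z = 26
  H = 79 + 5·134 − 3·26 = 671
  L = -44 + 6·134 + 671 (+68 from intervention) = 1499
  W = 88 − 4·26 + 2·671 − 5·1499 = -6169
  P = 69 + 134 − 2·1499 − 2·(-6169) = 9543
Option 3 (Z − 5):
  D = 134
  Z = 26 − 5 = 21
  H = 79 + 5·134 − 3·21 = 686
  L = -44 + 6·134 + 686 = 1446
  W = 88 − 4·21 + 2·686 − 5·1446 = -5854
  P = 69 + 134 − 2·1446 − 2·(-5854) = 9019
Comparing — Option 1: P=9135, Option 2: P=9543, Option 3: P=9019. Highest is 9543 (Option 2).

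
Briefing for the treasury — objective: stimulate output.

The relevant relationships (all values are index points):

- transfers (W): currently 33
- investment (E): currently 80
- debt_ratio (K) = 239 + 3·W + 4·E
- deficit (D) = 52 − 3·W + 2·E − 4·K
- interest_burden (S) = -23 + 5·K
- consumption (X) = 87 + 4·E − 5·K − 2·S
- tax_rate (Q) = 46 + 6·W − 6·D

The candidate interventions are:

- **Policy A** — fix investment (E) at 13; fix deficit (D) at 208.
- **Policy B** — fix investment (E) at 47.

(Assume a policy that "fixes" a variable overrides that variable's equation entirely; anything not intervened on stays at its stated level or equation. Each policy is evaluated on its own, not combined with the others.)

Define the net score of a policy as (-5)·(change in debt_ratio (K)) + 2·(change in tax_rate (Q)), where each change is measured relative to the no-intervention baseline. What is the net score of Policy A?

-31384

Baseline:
  W = 33
  E = 80
  K = 239 + 3·33 + 4·80 = 658
  D = 52 − 3·33 + 2·80 − 4·658 = -2519
  Q = 46 + 6·33 − 6·(-2519) = 15358
Policy A (E := 13, D := 208):
  W = 33
  E = 13
  K = 239 + 3·33 + 4·13 = 390
  D = 208
  Q = 46 + 6·33 − 6·208 = -1004
ΔK = 390 − 658 = -268; ΔQ = -1004 − 15358 = -16362
Score = (-5)·(-268) + 2·(-16362) = -31384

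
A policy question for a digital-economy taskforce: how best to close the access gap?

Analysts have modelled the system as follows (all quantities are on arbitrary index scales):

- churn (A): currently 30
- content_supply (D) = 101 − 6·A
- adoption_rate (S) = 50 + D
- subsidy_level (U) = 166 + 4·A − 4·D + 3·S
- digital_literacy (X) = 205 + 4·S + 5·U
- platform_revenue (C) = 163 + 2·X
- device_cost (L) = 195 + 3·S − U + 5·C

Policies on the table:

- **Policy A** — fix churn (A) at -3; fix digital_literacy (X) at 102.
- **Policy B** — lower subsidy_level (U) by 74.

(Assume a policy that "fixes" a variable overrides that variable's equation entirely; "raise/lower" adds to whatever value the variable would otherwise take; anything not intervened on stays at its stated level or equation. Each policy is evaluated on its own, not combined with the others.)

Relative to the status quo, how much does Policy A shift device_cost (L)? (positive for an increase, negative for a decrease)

-24696

Baseline:
  A = 30
  D = 101 − 6·30 = -79
  S = 50 + (-79) = -29
  U = 166 + 4·30 − 4·(-79) + 3·(-29) = 515
  X = 205 + 4·(-29) + 5·515 = 2664
  C = 163 + 2·2664 = 5491
  L = 195 + 3·(-29) − 515 + 5·5491 = 27048
Policy A (A := -3, X := 102):
  A = -3
  D = 101 − 6·(-3) = 119
  S = 50 + 119 = 169
  U = 166 + 4·(-3) − 4·119 + 3·169 = 185
  X = 102
  C = 163 + 2·102 = 367
  L = 195 + 3·169 − 185 + 5·367 = 2352
Change in L: 2352 − 27048 = -24696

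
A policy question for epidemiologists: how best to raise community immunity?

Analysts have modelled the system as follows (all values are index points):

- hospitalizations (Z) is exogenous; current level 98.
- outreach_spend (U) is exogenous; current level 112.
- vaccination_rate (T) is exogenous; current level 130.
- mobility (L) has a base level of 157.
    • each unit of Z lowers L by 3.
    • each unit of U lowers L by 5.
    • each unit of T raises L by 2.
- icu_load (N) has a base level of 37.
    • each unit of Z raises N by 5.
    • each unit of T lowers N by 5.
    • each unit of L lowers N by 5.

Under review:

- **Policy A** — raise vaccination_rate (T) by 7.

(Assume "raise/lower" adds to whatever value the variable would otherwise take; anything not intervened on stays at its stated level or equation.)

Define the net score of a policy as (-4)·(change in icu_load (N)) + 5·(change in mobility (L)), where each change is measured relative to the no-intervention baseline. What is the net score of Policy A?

Baseline:
  Z = 98
  U = 112
  T = 130
  L = 157 − 3·98 − 5·112 + 2·130 = -437
  N = 37 + 5·98 − 5·130 − 5·(-437) = 2062
Policy A (T + 7):
  Z = 98
  U = 112
  T = 130 + 7 = 137
  L = 157 − 3·98 − 5·112 + 2·137 = -423
  N = 37 + 5·98 − 5·137 − 5·(-423) = 1957
ΔN = 1957 − 2062 = -105; ΔL = -423 − (-437) = 14
Score = (-4)·(-105) + 5·14 = 490

490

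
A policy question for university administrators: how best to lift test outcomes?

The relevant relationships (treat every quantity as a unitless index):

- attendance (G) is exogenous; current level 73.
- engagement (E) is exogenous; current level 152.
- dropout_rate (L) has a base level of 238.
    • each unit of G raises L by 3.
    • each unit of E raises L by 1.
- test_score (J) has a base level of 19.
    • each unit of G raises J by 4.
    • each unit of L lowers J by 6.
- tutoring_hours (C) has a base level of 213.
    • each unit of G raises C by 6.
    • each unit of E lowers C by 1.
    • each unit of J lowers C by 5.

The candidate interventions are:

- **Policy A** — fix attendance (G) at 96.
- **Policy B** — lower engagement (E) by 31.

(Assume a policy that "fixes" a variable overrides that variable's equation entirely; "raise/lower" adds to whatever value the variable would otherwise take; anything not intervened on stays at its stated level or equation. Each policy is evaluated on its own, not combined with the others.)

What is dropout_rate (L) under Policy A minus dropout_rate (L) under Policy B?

100

Policy A (G := 96):
  G = 96
  E = 152
  L = 238 + 3·96 + 152 = 678
Policy B (E − 31):
  G = 73
  E = 152 − 31 = 121
  L = 238 + 3·73 + 121 = 578
L: 678 − 578 = 100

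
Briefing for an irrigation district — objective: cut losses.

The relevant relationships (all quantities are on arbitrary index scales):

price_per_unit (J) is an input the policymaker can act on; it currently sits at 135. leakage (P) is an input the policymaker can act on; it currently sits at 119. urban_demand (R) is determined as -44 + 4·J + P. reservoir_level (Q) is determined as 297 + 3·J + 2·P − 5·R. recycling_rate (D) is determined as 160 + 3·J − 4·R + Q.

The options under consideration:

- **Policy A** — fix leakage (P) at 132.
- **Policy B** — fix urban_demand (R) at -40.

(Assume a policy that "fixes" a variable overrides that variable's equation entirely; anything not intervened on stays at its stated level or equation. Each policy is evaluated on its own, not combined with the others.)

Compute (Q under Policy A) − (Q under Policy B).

Policy A (P := 132):
  J = 135
  P = 132
  R = -44 + 4·135 + 132 = 628
  Q = 297 + 3·135 + 2·132 − 5·628 = -2174
Policy B (R := -40):
  J = 135
  P = 119
  R = -40
  Q = 297 + 3·135 + 2·119 − 5·(-40) = 1140
Q: -2174 − 1140 = -3314

-3314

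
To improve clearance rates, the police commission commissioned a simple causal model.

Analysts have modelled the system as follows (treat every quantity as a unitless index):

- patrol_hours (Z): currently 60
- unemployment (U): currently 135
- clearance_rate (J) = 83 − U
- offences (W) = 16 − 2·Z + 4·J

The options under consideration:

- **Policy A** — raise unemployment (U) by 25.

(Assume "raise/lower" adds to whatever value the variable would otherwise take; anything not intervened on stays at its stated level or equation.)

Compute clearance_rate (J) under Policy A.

Policy A (U + 25):
  U = 135 + 25 = 160
  J = 83 − 160 = -77

-77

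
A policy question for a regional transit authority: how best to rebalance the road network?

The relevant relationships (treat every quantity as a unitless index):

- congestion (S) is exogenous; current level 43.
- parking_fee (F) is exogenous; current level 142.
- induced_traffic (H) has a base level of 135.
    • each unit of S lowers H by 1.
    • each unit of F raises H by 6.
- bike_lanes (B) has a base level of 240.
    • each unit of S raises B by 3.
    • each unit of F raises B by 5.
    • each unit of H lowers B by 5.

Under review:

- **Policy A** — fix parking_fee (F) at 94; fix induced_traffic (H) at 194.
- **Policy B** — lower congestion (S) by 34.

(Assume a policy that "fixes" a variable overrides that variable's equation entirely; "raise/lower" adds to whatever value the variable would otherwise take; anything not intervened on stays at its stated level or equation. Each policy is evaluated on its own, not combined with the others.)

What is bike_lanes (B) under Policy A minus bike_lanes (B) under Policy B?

3782

Policy A (F := 94, H := 194):
  S = 43
  F = 94
  H = 194
  B = 240 + 3·43 + 5·94 − 5·194 = -131
Policy B (S − 34):
  S = 43 − 34 = 9
  F = 142
  H = 135 − 9 + 6·142 = 978
  B = 240 + 3·9 + 5·142 − 5·978 = -3913
B: -131 − (-3913) = 3782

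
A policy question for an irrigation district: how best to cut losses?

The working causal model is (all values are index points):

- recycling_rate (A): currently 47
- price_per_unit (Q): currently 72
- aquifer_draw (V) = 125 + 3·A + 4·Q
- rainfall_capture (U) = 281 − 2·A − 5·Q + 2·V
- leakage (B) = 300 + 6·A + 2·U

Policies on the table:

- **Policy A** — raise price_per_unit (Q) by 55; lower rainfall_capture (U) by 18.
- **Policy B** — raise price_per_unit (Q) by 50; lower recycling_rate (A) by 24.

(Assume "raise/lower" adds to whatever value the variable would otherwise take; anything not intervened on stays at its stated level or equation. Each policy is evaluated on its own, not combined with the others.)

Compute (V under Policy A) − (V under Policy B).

92

Policy A (Q + 55, U − 18):
  A = 47
  Q = 72 + 55 = 127
  V = 125 + 3·47 + 4·127 = 774
Policy B (Q + 50, A − 24):
  A = 47 − 24 = 23
  Q = 72 + 50 = 122
  V = 125 + 3·23 + 4·122 = 682
V: 774 − 682 = 92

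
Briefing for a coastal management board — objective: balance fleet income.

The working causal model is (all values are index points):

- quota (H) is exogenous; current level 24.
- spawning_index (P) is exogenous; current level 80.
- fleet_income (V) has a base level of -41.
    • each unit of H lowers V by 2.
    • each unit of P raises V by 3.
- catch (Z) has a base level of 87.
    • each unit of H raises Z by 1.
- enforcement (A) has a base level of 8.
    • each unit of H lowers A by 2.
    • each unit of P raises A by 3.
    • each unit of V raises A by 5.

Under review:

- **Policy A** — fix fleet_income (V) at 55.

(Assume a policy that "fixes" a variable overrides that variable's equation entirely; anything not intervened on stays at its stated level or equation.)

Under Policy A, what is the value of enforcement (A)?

Policy A (V := 55):
  H = 24
  P = 80
  V = 55
  A = 8 − 2·24 + 3·80 + 5·55 = 475

475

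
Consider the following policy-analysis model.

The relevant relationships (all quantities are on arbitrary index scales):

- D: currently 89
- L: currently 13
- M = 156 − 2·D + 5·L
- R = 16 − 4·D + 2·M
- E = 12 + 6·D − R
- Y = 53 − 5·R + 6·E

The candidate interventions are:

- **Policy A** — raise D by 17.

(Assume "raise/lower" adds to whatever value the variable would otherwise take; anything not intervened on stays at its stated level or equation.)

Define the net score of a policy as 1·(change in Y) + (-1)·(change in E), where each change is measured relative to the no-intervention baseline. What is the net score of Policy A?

Baseline:
  D = 89
  L = 13
  M = 156 − 2·89 + 5·13 = 43
  R = 16 − 4·89 + 2·43 = -254
  E = 12 + 6·89 − (-254) = 800
  Y = 53 − 5·(-254) + 6·800 = 6123
Policy A (D + 17):
  D = 89 + 17 = 106
  L = 13
  M = 156 − 2·106 + 5·13 = 9
  R = 16 − 4·106 + 2·9 = -390
  E = 12 + 6·106 − (-390) = 1038
  Y = 53 − 5·(-390) + 6·1038 = 8231
ΔY = 8231 − 6123 = 2108; ΔE = 1038 − 800 = 238
Score = 1·2108 + (-1)·238 = 1870

1870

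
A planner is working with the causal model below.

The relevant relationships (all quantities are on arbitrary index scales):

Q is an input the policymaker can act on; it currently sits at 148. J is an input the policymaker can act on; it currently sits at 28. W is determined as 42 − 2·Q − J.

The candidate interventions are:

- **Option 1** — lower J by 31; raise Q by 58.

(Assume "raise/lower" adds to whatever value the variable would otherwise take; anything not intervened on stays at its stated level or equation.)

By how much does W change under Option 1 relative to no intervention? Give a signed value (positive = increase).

Baseline:
  Q = 148
  J = 28
  W = 42 − 2·148 − 28 = -282
Option 1 (J − 31, Q + 58):
  Q = 148 + 58 = 206
  J = 28 − 31 = -3
  W = 42 − 2·206 − (-3) = -367
Change in W: -367 − (-282) = -85

-85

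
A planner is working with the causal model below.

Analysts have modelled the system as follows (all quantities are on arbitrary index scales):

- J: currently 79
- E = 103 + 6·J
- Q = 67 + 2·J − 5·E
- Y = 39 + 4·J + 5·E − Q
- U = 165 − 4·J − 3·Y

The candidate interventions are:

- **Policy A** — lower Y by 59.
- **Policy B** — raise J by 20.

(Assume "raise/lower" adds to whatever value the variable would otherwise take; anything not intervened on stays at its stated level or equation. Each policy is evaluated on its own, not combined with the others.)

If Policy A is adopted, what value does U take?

Policy A (Y − 59):
  J = 79
  E = 103 + 6·79 = 577
  Q = 67 + 2·79 − 5·577 = -2660
  Y = 39 + 4·79 + 5·577 − (-2660) (−59 from intervention) = 5841
  U = 165 − 4·79 − 3·5841 = -17674

-17674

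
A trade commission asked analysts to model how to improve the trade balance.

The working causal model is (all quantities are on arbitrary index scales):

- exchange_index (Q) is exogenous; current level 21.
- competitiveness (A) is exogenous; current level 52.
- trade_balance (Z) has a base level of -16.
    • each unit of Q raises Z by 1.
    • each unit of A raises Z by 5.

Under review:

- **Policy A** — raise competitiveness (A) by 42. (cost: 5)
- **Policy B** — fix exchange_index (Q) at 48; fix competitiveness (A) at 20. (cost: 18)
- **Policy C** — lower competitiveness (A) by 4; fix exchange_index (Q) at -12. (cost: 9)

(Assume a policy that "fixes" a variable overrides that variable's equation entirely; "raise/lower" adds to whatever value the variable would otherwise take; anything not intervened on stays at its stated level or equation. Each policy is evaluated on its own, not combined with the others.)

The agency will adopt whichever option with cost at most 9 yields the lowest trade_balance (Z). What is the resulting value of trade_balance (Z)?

Policy A (A + 42):
  Q = 21
  A = 52 + 42 = 94
  Z = -16 + 21 + 5·94 = 475
Policy C (A − 4, Q := -12):
  Q = -12
  A = 52 − 4 = 48
  Z = -16 + (-12) + 5·48 = 212
Comparing — Policy A: Z=475, Policy C: Z=212. Lowest is 212 (Policy C).

212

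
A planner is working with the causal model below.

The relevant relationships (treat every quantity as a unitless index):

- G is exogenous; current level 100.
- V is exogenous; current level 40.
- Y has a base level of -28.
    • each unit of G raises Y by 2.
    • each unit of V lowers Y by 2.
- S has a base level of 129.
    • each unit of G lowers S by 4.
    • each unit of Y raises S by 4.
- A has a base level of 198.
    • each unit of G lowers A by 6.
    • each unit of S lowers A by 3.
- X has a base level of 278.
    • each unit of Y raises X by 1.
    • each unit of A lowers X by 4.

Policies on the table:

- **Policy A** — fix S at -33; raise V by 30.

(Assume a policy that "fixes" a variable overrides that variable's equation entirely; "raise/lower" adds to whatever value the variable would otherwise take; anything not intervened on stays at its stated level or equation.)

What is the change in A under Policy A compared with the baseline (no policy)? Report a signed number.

390

Baseline:
  G = 100
  V = 40
  Y = -28 + 2·100 − 2·40 = 92
  S = 129 − 4·100 + 4·92 = 97
  A = 198 − 6·100 − 3·97 = -693
Policy A (S := -33, V + 30):
  G = 100
  V = 40 + 30 = 70
  Y = -28 + 2·100 − 2·70 = 32
  S = -33
  A = 198 − 6·100 − 3·(-33) = -303
Change in A: -303 − (-693) = 390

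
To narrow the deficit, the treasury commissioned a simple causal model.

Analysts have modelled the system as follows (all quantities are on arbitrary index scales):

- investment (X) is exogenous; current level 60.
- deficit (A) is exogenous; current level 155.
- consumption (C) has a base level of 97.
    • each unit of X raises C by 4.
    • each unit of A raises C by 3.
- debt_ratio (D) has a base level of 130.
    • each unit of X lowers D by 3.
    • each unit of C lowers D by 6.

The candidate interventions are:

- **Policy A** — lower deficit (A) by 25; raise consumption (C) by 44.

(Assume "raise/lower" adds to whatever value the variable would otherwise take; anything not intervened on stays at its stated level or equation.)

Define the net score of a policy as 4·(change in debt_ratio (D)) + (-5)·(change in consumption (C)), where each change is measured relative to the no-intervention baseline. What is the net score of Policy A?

899

Baseline:
  X = 60
  A = 155
  C = 97 + 4·60 + 3·155 = 802
  D = 130 − 3·60 − 6·802 = -4862
Policy A (A − 25, C + 44):
  X = 60
  A = 155 − 25 = 130
  C = 97 + 4·60 + 3·130 (+44 from intervention) = 771
  D = 130 − 3·60 − 6·771 = -4676
ΔD = -4676 − (-4862) = 186; ΔC = 771 − 802 = -31
Score = 4·186 + (-5)·(-31) = 899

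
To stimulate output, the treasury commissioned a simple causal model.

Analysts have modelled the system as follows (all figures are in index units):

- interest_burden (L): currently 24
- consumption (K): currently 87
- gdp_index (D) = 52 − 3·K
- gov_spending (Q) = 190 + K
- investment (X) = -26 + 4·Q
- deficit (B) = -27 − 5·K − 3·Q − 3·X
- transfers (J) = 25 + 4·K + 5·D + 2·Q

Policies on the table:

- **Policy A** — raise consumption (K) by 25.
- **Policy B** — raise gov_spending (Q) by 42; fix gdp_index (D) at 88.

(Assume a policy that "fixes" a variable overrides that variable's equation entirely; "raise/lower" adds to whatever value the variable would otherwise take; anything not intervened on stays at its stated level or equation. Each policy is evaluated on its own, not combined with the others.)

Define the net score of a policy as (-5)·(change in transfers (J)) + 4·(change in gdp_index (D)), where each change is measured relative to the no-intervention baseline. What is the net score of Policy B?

Baseline:
  K = 87
  D = 52 − 3·87 = -209
  Q = 190 + 87 = 277
  J = 25 + 4·87 + 5·(-209) + 2·277 = -118
Policy B (Q + 42, D := 88):
  K = 87
  D = 88
  Q = 190 + 87 (+42 from intervention) = 319
  J = 25 + 4·87 + 5·88 + 2·319 = 1451
ΔJ = 1451 − (-118) = 1569; ΔD = 88 − (-209) = 297
Score = (-5)·1569 + 4·297 = -6657

-6657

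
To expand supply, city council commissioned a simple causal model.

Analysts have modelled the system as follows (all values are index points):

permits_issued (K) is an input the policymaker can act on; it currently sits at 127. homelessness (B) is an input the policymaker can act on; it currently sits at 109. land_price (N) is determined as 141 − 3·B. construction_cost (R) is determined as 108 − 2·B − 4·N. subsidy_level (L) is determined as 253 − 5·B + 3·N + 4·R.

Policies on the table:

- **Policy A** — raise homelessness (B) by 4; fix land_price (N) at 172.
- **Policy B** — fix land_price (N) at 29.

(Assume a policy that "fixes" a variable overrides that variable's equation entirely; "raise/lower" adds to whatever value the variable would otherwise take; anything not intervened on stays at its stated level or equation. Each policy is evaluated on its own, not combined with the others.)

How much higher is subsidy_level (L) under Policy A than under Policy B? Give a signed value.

Policy A (B + 4, N := 172):
  B = 109 + 4 = 113
  N = 172
  R = 108 − 2·113 − 4·172 = -806
  L = 253 − 5·113 + 3·172 + 4·(-806) = -3020
Policy B (N := 29):
  B = 109
  N = 29
  R = 108 − 2·109 − 4·29 = -226
  L = 253 − 5·109 + 3·29 + 4·(-226) = -1109
L: -3020 − (-1109) = -1911

-1911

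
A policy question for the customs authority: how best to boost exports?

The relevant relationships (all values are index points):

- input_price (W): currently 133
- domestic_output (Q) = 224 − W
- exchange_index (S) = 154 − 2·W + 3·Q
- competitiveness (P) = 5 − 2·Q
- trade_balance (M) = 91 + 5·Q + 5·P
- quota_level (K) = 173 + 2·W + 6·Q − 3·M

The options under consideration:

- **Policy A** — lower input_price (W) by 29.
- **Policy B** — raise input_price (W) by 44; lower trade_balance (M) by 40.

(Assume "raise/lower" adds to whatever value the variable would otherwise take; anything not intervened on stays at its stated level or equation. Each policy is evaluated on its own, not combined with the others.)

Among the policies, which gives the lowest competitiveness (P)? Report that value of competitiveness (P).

-235

Policy A (W − 29):
  W = 133 − 29 = 104
  Q = 224 − 104 = 120
  P = 5 − 2·120 = -235
Policy B (W + 44, M − 40):
  W = 133 + 44 = 177
  Q = 224 − 177 = 47
  P = 5 − 2·47 = -89
Comparing — Policy A: P=-235, Policy B: P=-89. Lowest is -235 (Policy A).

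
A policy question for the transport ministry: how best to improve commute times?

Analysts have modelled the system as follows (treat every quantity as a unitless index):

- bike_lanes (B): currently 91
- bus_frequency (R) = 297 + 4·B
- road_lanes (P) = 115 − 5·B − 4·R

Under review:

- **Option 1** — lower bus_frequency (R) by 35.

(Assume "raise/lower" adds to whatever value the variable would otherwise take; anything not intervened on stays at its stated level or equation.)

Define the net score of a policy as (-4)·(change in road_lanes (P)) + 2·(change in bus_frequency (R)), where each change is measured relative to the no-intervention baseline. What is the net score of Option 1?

-630

Baseline:
  B = 91
  R = 297 + 4·91 = 661
  P = 115 − 5·91 − 4·661 = -2984
Option 1 (R − 35):
  B = 91
  R = 297 + 4·91 (−35 from intervention) = 626
  P = 115 − 5·91 − 4·626 = -2844
ΔP = -2844 − (-2984) = 140; ΔR = 626 − 661 = -35
Score = (-4)·140 + 2·(-35) = -630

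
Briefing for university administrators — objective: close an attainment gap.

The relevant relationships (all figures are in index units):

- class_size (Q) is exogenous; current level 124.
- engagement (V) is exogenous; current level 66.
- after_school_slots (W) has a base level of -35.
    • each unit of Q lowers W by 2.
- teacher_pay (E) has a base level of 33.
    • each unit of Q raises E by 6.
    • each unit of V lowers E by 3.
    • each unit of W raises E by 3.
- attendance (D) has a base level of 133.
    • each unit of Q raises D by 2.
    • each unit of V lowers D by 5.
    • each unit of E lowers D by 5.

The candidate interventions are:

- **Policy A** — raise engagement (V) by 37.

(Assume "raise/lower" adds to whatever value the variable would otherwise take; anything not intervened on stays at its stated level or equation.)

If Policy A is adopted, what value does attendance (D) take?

1771

Policy A (V + 37):
  Q = 124
  V = 66 + 37 = 103
  W = -35 − 2·124 = -283
  E = 33 + 6·124 − 3·103 + 3·(-283) = -381
  D = 133 + 2·124 − 5·103 − 5·(-381) = 1771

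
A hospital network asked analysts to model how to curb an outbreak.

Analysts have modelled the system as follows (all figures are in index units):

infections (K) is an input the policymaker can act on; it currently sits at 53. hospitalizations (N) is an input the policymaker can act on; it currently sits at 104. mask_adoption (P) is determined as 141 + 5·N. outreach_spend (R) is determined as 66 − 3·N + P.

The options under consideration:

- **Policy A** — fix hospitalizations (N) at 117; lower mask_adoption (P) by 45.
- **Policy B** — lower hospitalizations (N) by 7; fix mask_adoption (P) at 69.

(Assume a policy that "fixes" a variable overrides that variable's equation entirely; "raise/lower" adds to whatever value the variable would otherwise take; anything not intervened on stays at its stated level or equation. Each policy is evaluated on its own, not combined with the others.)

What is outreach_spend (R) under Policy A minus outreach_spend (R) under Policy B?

Policy A (N := 117, P − 45):
  N = 117
  P = 141 + 5·117 (−45 from intervention) = 681
  R = 66 − 3·117 + 681 = 396
Policy B (N − 7, P := 69):
  N = 104 − 7 = 97
  P = 69
  R = 66 − 3·97 + 69 = -156
R: 396 − (-156) = 552

552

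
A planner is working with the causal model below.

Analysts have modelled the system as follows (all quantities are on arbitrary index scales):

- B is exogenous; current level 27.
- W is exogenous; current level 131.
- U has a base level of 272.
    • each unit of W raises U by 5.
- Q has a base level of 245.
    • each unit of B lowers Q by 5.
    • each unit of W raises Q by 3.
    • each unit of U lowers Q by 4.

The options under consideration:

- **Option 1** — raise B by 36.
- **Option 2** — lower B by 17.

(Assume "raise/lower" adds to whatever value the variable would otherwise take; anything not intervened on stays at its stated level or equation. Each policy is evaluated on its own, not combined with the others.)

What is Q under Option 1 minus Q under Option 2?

Option 1 (B + 36):
  B = 27 + 36 = 63
  W = 131
  U = 272 + 5·131 = 927
  Q = 245 − 5·63 + 3·131 − 4·927 = -3385
Option 2 (B − 17):
  B = 27 − 17 = 10
  W = 131
  U = 272 + 5·131 = 927
  Q = 245 − 5·10 + 3·131 − 4·927 = -3120
Q: -3385 − (-3120) = -265

-265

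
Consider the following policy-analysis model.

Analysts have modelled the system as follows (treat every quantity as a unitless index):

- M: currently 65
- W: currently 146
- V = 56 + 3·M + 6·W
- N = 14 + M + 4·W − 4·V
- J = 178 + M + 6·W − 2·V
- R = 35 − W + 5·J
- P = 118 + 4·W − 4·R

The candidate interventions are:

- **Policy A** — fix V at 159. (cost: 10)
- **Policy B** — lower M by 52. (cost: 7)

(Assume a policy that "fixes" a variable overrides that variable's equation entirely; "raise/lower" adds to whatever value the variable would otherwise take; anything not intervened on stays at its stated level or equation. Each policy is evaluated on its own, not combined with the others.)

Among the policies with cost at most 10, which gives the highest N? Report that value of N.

Policy A (V := 159):
  M = 65
  W = 146
  V = 159
  N = 14 + 65 + 4·146 − 4·159 = 27
Policy B (M − 52):
  M = 65 − 52 = 13
  W = 146
  V = 56 + 3·13 + 6·146 = 971
  N = 14 + 13 + 4·146 − 4·971 = -3273
Comparing — Policy A: N=27, Policy B: N=-3273. Highest is 27 (Policy A).

27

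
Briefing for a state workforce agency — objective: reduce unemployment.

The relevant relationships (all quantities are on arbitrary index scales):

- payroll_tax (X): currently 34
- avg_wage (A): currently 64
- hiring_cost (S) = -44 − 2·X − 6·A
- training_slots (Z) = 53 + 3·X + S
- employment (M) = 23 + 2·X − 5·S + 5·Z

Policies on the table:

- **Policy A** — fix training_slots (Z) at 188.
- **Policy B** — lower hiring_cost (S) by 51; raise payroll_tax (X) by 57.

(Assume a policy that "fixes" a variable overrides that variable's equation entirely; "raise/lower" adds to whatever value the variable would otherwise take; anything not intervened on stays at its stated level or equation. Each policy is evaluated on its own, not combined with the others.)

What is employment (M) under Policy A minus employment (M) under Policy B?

Policy A (Z := 188):
  X = 34
  A = 64
  S = -44 − 2·34 − 6·64 = -496
  Z = 188
  M = 23 + 2·34 − 5·(-496) + 5·188 = 3511
Policy B (S − 51, X + 57):
  X = 34 + 57 = 91
  A = 64
  S = -44 − 2·91 − 6·64 (−51 from intervention) = -661
  Z = 53 + 3·91 + (-661) = -335
  M = 23 + 2·91 − 5·(-661) + 5·(-335) = 1835
M: 3511 − 1835 = 1676

1676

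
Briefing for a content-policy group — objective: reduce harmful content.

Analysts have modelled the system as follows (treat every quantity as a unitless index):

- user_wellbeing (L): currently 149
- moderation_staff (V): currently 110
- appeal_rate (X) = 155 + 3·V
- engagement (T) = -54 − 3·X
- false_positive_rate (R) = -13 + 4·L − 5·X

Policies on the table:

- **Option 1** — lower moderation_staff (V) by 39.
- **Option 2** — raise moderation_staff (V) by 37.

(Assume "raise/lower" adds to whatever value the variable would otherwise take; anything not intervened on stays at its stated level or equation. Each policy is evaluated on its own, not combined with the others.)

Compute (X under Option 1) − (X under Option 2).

Option 1 (V − 39):
  V = 110 − 39 = 71
  X = 155 + 3·71 = 368
Option 2 (V + 37):
  V = 110 + 37 = 147
  X = 155 + 3·147 = 596
X: 368 − 596 = -228

-228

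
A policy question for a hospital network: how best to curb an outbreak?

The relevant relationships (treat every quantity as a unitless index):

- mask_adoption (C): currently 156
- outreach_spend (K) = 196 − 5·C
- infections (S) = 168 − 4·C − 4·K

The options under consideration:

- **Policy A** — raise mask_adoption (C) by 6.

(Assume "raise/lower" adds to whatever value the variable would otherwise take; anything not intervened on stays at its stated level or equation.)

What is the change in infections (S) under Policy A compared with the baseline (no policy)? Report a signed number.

Baseline:
  C = 156
  K = 196 − 5·156 = -584
  S = 168 − 4·156 − 4·(-584) = 1880
Policy A (C + 6):
  C = 156 + 6 = 162
  K = 196 − 5·162 = -614
  S = 168 − 4·162 − 4·(-614) = 1976
Change in S: 1976 − 1880 = 96

96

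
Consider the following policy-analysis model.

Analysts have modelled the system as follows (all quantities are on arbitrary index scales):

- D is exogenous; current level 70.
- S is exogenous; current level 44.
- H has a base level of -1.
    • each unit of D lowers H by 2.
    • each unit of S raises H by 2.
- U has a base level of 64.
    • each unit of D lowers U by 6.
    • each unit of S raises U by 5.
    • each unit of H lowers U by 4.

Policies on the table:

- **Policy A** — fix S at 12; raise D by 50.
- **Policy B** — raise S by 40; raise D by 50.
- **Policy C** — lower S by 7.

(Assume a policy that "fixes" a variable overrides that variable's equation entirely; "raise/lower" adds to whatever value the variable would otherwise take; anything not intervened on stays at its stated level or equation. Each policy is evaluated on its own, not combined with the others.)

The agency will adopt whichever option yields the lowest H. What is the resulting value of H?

Policy A (S := 12, D + 50):
  D = 70 + 50 = 120
  S = 12
  H = -1 − 2·120 + 2·12 = -217
Policy B (S + 40, D + 50):
  D = 70 + 50 = 120
  S = 44 + 40 = 84
  H = -1 − 2·120 + 2·84 = -73
Policy C (S − 7):
  D = 70
  S = 44 − 7 = 37
  H = -1 − 2·70 + 2·37 = -67
Comparing — Policy A: H=-217, Policy B: H=-73, Policy C: H=-67. Lowest is -217 (Policy A).

-217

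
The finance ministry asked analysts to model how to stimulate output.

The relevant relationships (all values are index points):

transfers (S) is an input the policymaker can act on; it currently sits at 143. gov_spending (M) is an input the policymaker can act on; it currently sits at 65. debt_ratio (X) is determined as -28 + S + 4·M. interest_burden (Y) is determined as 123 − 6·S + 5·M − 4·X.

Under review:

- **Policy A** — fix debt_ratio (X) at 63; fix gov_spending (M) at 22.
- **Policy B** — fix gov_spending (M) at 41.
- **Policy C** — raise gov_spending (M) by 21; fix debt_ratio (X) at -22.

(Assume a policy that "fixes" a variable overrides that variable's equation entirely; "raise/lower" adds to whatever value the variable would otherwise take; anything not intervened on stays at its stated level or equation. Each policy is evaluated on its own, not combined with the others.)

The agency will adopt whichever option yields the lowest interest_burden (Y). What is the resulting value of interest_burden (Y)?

Policy A (X := 63, M := 22):
  S = 143
  M = 22
  X = 63
  Y = 123 − 6·143 + 5·22 − 4·63 = -877
Policy B (M := 41):
  S = 143
  M = 41
  X = -28 + 143 + 4·41 = 279
  Y = 123 − 6·143 + 5·41 − 4·279 = -1646
Policy C (M + 21, X := -22):
  S = 143
  M = 65 + 21 = 86
  X = -22
  Y = 123 − 6·143 + 5·86 − 4·(-22) = -217
Comparing — Policy A: Y=-877, Policy B: Y=-1646, Policy C: Y=-217. Lowest is -1646 (Policy B).

-1646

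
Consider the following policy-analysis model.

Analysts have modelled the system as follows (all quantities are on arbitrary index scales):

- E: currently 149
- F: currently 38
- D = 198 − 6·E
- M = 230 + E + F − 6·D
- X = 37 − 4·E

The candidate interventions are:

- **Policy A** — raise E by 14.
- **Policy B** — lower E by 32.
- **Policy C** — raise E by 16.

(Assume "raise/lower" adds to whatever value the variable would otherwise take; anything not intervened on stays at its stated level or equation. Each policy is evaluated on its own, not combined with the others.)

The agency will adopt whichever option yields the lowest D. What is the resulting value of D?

-792

Policy A (E + 14):
  E = 149 + 14 = 163
  D = 198 − 6·163 = -780
Policy B (E − 32):
  E = 149 − 32 = 117
  D = 198 − 6·117 = -504
Policy C (E + 16):
  E = 149 + 16 = 165
  D = 198 − 6·165 = -792
Comparing — Policy A: D=-780, Policy B: D=-504, Policy C: D=-792. Lowest is -792 (Policy C).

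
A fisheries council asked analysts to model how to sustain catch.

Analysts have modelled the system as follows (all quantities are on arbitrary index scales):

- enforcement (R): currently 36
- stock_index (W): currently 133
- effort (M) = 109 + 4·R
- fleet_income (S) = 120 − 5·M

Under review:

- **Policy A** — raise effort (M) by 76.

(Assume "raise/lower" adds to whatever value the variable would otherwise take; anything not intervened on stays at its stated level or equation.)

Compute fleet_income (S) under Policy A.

-1525

Policy A (M + 76):
  R = 36
  M = 109 + 4·36 (+76 from intervention) = 329
  S = 120 − 5·329 = -1525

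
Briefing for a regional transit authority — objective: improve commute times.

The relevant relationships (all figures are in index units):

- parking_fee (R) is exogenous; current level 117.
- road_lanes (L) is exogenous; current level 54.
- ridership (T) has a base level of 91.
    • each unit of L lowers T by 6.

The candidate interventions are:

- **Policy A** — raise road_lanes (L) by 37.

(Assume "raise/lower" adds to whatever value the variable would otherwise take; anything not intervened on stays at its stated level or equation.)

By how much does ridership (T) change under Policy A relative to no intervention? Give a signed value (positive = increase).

Baseline:
  L = 54
  T = 91 − 6·54 = -233
Policy A (L + 37):
  L = 54 + 37 = 91
  T = 91 − 6·91 = -455
Change in T: -455 − (-233) = -222

-222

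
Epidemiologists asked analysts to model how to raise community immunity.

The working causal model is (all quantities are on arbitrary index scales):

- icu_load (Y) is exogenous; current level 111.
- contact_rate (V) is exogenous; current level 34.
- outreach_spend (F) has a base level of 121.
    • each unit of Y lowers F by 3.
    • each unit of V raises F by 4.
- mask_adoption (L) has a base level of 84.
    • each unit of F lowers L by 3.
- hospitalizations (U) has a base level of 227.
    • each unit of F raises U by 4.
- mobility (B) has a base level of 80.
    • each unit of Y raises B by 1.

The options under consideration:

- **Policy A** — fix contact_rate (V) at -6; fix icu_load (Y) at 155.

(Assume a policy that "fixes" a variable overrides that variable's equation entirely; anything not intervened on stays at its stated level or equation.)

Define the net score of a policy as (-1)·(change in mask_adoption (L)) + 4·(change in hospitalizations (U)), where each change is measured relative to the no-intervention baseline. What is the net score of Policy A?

-5548

Baseline:
  Y = 111
  V = 34
  F = 121 − 3·111 + 4·34 = -76
  L = 84 − 3·(-76) = 312
  U = 227 + 4·(-76) = -77
Policy A (V := -6, Y := 155):
  Y = 155
  V = -6
  F = 121 − 3·155 + 4·(-6) = -368
  L = 84 − 3·(-368) = 1188
  U = 227 + 4·(-368) = -1245
ΔL = 1188 − 312 = 876; ΔU = -1245 − (-77) = -1168
Score = (-1)·876 + 4·(-1168) = -5548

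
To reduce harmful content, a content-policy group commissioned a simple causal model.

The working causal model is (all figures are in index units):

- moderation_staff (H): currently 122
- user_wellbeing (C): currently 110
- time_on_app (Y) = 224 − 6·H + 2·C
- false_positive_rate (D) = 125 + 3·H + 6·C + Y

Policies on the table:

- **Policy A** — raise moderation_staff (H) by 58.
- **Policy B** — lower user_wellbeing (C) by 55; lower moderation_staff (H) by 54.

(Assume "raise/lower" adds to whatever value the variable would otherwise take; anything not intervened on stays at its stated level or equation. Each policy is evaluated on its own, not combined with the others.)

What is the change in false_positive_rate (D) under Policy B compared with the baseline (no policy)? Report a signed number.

-278

Baseline:
  H = 122
  C = 110
  Y = 224 − 6·122 + 2·110 = -288
  D = 125 + 3·122 + 6·110 + (-288) = 863
Policy B (C − 55, H − 54):
  H = 122 − 54 = 68
  C = 110 − 55 = 55
  Y = 224 − 6·68 + 2·55 = -74
  D = 125 + 3·68 + 6·55 + (-74) = 585
Change in D: 585 − 863 = -278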